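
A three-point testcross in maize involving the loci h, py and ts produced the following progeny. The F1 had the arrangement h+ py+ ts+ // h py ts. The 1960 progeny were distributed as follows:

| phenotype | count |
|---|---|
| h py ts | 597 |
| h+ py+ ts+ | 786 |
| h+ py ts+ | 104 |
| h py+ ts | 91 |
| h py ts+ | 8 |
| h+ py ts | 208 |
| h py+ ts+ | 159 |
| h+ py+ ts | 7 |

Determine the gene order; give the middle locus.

The two rarest classes, h+ py+ ts and h py ts+, are the double crossovers. Comparing them with the parentals, only the ts allele has switched, so ts is the middle locus and the order is py – ts – h.

ts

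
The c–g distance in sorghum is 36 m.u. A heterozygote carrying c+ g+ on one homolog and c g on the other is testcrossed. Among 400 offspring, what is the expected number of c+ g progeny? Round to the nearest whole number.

72

A map distance of 36 m.u. corresponds to a recombination frequency of 0.360.
The F1 is c+ g+ / c g, so c+ g is a recombinant gamete class with expected frequency r/2 = 0.360/2 = 0.1800.
Expected number = 0.1800 × 400 = 72.00 ≈ 72.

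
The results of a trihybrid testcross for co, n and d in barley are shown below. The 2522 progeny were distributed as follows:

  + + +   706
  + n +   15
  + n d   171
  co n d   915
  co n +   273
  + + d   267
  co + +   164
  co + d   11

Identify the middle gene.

n

The two most frequent reciprocal classes, + + + and co n d, are the parental types, so the F1 was + + + / co n d.
The two rarest classes, + n + and co + d, are the double crossovers. Comparing them with the parentals, only the n allele has switched, so n is the middle locus and the order is d – n – co.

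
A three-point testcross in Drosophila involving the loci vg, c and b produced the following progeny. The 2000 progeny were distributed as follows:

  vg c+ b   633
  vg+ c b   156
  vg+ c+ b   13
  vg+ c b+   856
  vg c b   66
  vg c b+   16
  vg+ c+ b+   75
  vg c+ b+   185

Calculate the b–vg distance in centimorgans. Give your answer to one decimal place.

18.5 centimorgans

The two most frequent reciprocal classes, vg c+ b and vg+ c b+, are the parental types, so the F1 was vg c+ b / vg+ c b+.
The two rarest classes, vg+ c+ b and vg c b+, are the double crossovers. Comparing them with the parentals, only the vg allele has switched, so vg is the middle locus and the order is c – vg – b.
Crossovers in the vg–b interval produce the single-crossover classes vg c+ b+ and vg+ c b (185 + 156 = 341) plus the double crossovers (29).
RF(vg–b) = (341 + 29) / 2000 = 370/2000 = 0.1850 → 18.5 centimorgans.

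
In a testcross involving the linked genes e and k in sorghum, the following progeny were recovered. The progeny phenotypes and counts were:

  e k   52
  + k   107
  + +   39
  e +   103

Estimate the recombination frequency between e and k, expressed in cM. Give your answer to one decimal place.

The two most frequent classes, + k (107) and e + (103), are the parental types, so the F1 was + k / e +.
The recombinant classes are + + and e k: 39 + 52 = 91.
Recombination frequency = 91/301 = 0.3023 ≈ 30.2%, i.e. 30.2 cM.

30.2 cM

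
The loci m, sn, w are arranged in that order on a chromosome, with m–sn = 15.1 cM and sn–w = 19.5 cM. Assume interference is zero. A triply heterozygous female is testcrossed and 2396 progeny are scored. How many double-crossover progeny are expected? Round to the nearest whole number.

Map distances give recombination frequencies of 0.151 and 0.195 for the two intervals.
With no interference, expected double-crossover frequency = 0.151 × 0.195 = 0.02944.
Expected number = 0.02944 × 2396 = 70.55 ≈ 71.

71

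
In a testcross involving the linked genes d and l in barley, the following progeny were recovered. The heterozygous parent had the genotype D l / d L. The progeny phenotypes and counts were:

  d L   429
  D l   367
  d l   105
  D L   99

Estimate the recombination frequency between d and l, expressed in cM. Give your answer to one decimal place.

20.4 cM

The recombinant classes are D L and d l: 99 + 105 = 204.
Recombination frequency = 204/1000 = 0.2040 ≈ 20.4%, i.e. 20.4 cM.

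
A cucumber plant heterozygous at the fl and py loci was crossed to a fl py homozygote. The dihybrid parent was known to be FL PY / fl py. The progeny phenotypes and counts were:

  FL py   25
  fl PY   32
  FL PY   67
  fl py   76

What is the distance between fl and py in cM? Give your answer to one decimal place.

28.5 cM

The recombinant classes are FL py and fl PY: 25 + 32 = 57.
Recombination frequency = 57/200 = 0.2850 ≈ 28.5%, i.e. 28.5 cM.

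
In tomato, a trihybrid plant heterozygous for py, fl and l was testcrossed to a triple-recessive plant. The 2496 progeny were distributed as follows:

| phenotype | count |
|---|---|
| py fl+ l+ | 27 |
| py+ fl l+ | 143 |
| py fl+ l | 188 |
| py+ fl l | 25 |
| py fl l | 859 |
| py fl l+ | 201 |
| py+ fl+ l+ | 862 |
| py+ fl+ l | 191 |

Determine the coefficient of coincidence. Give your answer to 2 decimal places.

The two most frequent reciprocal classes, py+ fl+ l+ and py fl l, are the parental types, so the F1 was py+ fl+ l+ / py fl l.
The two rarest classes, py fl+ l+ and py+ fl l, are the double crossovers. Comparing them with the parentals, only the py allele has switched, so py is the middle locus and the order is l – py – fl.
l–py: (392 + 52)/2496 = 0.1779; py–fl: (331 + 52)/2496 = 0.1534.
Expected DCO frequency = 0.1779 × 0.1534 ≈ 0.02729; observed = 52/2496 ≈ 0.02083.
Coefficient of coincidence = 0.02083/0.02729 ≈ 0.76.

0.76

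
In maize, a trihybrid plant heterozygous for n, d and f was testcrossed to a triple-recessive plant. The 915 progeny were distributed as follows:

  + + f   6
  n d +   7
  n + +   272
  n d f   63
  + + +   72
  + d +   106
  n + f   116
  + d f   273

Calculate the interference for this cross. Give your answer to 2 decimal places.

The two most frequent reciprocal classes, n + + and + d f, are the parental types, so the F1 was n + + / + d f.
The two rarest classes, n d + and + + f, are the double crossovers. Comparing them with the parentals, only the d allele has switched, so d is the middle locus and the order is n – d – f.
n–d: (135 + 13)/915 = 0.1617; d–f: (222 + 13)/915 = 0.2568.
Expected DCO frequency = 0.1617 × 0.2568 ≈ 0.04152; observed = 13/915 ≈ 0.01421.
Coefficient of coincidence = 0.01421/0.04152 ≈ 0.34; interference = 1 − 0.34 = 0.66.

0.66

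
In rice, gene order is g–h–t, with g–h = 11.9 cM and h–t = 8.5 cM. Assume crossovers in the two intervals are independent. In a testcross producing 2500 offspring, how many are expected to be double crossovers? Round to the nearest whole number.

Map distances give recombination frequencies of 0.119 and 0.085 for the two intervals.
With no interference, expected double-crossover frequency = 0.119 × 0.085 = 0.01012.
Expected number = 0.01012 × 2500 = 25.29 ≈ 25.

25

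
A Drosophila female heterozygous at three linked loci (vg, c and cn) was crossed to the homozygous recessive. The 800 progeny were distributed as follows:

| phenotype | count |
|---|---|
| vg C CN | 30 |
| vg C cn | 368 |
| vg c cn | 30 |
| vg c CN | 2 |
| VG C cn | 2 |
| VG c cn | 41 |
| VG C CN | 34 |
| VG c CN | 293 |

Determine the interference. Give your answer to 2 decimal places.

The two most frequent reciprocal classes, vg C cn and VG c CN, are the parental types, so the F1 was vg C cn / VG c CN.
The two rarest classes, VG C cn and vg c CN, are the double crossovers. Comparing them with the parentals, only the vg allele has switched, so vg is the middle locus and the order is c – vg – cn.
c–vg: (64 + 4)/800 = 0.0850; vg–cn: (71 + 4)/800 = 0.0938.
Expected DCO frequency = 0.0850 × 0.0938 ≈ 0.00797; observed = 4/800 ≈ 0.00500.
Coefficient of coincidence = 0.00500/0.00797 ≈ 0.63; interference = 1 − 0.63 = 0.37.

0.37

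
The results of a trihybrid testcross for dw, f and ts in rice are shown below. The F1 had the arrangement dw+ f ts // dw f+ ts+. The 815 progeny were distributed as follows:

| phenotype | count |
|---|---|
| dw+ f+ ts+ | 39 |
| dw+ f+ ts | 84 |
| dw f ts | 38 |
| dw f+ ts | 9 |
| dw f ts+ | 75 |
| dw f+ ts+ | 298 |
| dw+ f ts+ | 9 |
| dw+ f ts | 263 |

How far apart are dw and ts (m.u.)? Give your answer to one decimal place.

The two rarest classes, dw+ f ts+ and dw f+ ts, are the double crossovers. Comparing them with the parentals, only the ts allele has switched, so ts is the middle locus and the order is f – ts – dw.
Crossovers in the ts–dw interval produce the single-crossover classes dw f ts and dw+ f+ ts+ (38 + 39 = 77) plus the double crossovers (18).
RF(ts–dw) = (77 + 18) / 815 = 95/815 = 0.1166 → 11.7 m.u.

11.7 m.u.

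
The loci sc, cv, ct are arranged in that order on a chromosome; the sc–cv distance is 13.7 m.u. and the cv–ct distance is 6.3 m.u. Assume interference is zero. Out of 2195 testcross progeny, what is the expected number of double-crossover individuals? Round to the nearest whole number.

19

Map distances give recombination frequencies of 0.137 and 0.063 for the two intervals.
With no interference, expected double-crossover frequency = 0.137 × 0.063 = 0.00863.
Expected number = 0.00863 × 2195 = 18.95 ≈ 19.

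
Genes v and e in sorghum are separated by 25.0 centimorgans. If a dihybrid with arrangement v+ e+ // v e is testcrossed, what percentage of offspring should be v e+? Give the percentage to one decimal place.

12.5%

A map distance of 25.0 centimorgans corresponds to a recombination frequency of 0.250.
The F1 is v+ e+ / v e, so v e+ is a recombinant gamete class with expected frequency r/2 = 0.250/2 = 0.1250.
That is 0.1250 = 12.5% of the progeny.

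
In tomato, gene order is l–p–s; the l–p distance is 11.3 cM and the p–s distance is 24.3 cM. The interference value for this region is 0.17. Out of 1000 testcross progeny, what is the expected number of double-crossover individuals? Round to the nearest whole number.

Map distances give recombination frequencies of 0.113 and 0.243 for the two intervals.
With interference 0.17 (so coincidence = 0.83), expected double-crossover frequency = 0.113 × 0.243 × 0.83 = 0.02279.
Expected number = 0.02279 × 1000 = 22.79 ≈ 23.

23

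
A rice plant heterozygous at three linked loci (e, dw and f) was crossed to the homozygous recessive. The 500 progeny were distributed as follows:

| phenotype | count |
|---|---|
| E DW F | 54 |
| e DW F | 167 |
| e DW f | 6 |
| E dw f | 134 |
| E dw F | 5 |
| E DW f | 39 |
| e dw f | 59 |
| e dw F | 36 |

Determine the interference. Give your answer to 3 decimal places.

0.484

The two most frequent reciprocal classes, E dw f and e DW F, are the parental types, so the F1 was E dw f / e DW F.
The two rarest classes, E dw F and e DW f, are the double crossovers. Comparing them with the parentals, only the f allele has switched, so f is the middle locus and the order is dw – f – e.
dw–f: (75 + 11)/500 = 0.1720; f–e: (113 + 11)/500 = 0.2480.
Expected DCO frequency = 0.1720 × 0.2480 ≈ 0.04266; observed = 11/500 ≈ 0.02200.
Coefficient of coincidence = 0.02200/0.04266 ≈ 0.516; interference = 1 − 0.516 = 0.484.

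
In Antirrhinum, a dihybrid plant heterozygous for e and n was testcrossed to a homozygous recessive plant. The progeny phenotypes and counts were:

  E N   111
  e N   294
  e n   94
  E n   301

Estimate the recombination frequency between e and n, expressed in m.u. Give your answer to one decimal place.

The two most frequent classes, E n (301) and e N (294), are the parental types, so the F1 was E n / e N.
The recombinant classes are E N and e n: 111 + 94 = 205.
Recombination frequency = 205/800 = 0.2562 ≈ 25.6%, i.e. 25.6 m.u.

25.6 m.u.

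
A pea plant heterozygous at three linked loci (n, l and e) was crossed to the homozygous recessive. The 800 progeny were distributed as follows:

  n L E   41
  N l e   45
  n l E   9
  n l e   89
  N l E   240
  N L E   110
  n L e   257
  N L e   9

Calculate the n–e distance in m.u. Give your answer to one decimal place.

13.0 m.u.

The two most frequent reciprocal classes, N l E and n L e, are the parental types, so the F1 was N l E / n L e.
The two rarest classes, n l E and N L e, are the double crossovers. Comparing them with the parentals, only the n allele has switched, so n is the middle locus and the order is l – n – e.
Crossovers in the n–e interval produce the single-crossover classes N l e and n L E (45 + 41 = 86) plus the double crossovers (18).
RF(n–e) = (86 + 18) / 800 = 104/800 = 0.1300 → 13.0 m.u.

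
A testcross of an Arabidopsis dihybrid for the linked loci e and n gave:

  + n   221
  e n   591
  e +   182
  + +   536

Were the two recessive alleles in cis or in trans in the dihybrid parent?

The two most frequent classes are + + (536) and e n (591); these are the parental (non-recombinant) types.
So the F1 carried + + on one chromosome and e n on the other — the recessive alleles are on the same chromosome (cis / coupling).

cis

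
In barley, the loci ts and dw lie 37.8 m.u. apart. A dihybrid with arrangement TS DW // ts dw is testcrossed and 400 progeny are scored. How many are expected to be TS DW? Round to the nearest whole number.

124

A map distance of 37.8 m.u. corresponds to a recombination frequency of 0.378.
The F1 is TS DW / ts dw, so TS DW is a parental gamete class with expected frequency (1 − r)/2 = 0.622/2 = 0.3110.
Expected number = 0.3110 × 400 = 124.40 ≈ 124.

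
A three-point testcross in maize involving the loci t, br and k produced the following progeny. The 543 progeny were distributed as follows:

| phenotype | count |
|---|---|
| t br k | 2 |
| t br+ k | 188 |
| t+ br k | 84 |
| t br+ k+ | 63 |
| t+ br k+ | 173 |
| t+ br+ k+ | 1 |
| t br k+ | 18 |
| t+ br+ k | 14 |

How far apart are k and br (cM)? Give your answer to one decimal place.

27.6 cM

The two most frequent reciprocal classes, t br+ k and t+ br k+, are the parental types, so the F1 was t br+ k / t+ br k+.
The two rarest classes, t br k and t+ br+ k+, are the double crossovers. Comparing them with the parentals, only the br allele has switched, so br is the middle locus and the order is t – br – k.
Crossovers in the br–k interval produce the single-crossover classes t br+ k+ and t+ br k (63 + 84 = 147) plus the double crossovers (3).
RF(br–k) = (147 + 3) / 543 = 150/543 = 0.2762 → 27.6 cM.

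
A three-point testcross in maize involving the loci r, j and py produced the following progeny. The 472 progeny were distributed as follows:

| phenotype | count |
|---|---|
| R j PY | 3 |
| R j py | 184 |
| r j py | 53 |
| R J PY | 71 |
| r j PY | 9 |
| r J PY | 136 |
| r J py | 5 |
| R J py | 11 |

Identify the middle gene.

The two most frequent reciprocal classes, R j py and r J PY, are the parental types, so the F1 was R j py / r J PY.
The two rarest classes, R j PY and r J py, are the double crossovers. Comparing them with the parentals, only the py allele has switched, so py is the middle locus and the order is j – py – r.

py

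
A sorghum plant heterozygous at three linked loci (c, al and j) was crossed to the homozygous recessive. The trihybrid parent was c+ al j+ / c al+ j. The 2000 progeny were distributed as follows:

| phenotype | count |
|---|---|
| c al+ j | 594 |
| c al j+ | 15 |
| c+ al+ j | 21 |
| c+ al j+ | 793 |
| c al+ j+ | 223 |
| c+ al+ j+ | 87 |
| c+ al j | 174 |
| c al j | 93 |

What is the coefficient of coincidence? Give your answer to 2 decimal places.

The two rarest classes, c al j+ and c+ al+ j, are the double crossovers. Comparing them with the parentals, only the c allele has switched, so c is the middle locus and the order is al – c – j.
al–c: (180 + 36)/2000 = 0.1080; c–j: (397 + 36)/2000 = 0.2165.
Expected DCO frequency = 0.1080 × 0.2165 ≈ 0.02338; observed = 36/2000 ≈ 0.01800.
Coefficient of coincidence = 0.01800/0.02338 ≈ 0.77.

0.77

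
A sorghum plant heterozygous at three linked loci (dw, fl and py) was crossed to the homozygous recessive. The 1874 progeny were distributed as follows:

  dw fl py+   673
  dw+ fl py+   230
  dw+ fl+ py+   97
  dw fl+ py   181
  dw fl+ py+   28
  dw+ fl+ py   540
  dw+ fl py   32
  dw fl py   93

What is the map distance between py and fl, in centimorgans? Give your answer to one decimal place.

13.3 centimorgans

The two most frequent reciprocal classes, dw fl py+ and dw+ fl+ py, are the parental types, so the F1 was dw fl py+ / dw+ fl+ py.
The two rarest classes, dw fl+ py+ and dw+ fl py, are the double crossovers. Comparing them with the parentals, only the fl allele has switched, so fl is the middle locus and the order is dw – fl – py.
Crossovers in the fl–py interval produce the single-crossover classes dw fl py and dw+ fl+ py+ (93 + 97 = 190) plus the double crossovers (60).
RF(fl–py) = (190 + 60) / 1874 = 250/1874 = 0.1334 → 13.3 centimorgans.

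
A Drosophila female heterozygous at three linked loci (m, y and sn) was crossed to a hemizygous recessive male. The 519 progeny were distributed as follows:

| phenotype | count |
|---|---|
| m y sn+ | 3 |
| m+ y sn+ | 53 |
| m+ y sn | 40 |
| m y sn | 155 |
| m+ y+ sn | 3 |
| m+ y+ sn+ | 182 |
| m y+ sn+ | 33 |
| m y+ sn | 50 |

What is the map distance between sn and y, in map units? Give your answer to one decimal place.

21.0 map units

The two most frequent reciprocal classes, m+ y+ sn+ and m y sn, are the parental types, so the F1 was m+ y+ sn+ / m y sn.
The two rarest classes, m+ y+ sn and m y sn+, are the double crossovers. Comparing them with the parentals, only the sn allele has switched, so sn is the middle locus and the order is m – sn – y.
Crossovers in the sn–y interval produce the single-crossover classes m+ y sn+ and m y+ sn (53 + 50 = 103) plus the double crossovers (6).
RF(sn–y) = (103 + 6) / 519 = 109/519 = 0.2100 → 21.0 map units.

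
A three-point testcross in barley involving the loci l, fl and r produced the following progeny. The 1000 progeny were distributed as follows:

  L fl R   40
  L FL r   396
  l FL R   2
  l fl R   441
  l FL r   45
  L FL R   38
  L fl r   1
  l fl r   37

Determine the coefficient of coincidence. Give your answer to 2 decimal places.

The two most frequent reciprocal classes, L FL r and l fl R, are the parental types, so the F1 was L FL r / l fl R.
The two rarest classes, L fl r and l FL R, are the double crossovers. Comparing them with the parentals, only the fl allele has switched, so fl is the middle locus and the order is l – fl – r.
l–fl: (85 + 3)/1000 = 0.0880; fl–r: (75 + 3)/1000 = 0.0780.
Expected DCO frequency = 0.0880 × 0.0780 ≈ 0.00686; observed = 3/1000 ≈ 0.00300.
Coefficient of coincidence = 0.00300/0.00686 ≈ 0.44.

0.44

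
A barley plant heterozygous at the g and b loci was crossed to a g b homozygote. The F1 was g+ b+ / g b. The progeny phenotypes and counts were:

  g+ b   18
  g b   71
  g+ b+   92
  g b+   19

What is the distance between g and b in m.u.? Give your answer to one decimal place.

The recombinant classes are g+ b and g b+: 18 + 19 = 37.
Recombination frequency = 37/200 = 0.1850 ≈ 18.5%, i.e. 18.5 m.u.

18.5 m.u.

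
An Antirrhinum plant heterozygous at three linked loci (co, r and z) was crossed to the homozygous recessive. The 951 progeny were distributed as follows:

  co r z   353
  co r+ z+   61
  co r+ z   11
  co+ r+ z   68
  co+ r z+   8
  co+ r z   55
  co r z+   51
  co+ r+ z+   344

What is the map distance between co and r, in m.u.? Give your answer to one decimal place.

14.2 m.u.

The two most frequent reciprocal classes, co+ r+ z+ and co r z, are the parental types, so the F1 was co+ r+ z+ / co r z.
The two rarest classes, co+ r z+ and co r+ z, are the double crossovers. Comparing them with the parentals, only the r allele has switched, so r is the middle locus and the order is co – r – z.
Crossovers in the co–r interval produce the single-crossover classes co r+ z+ and co+ r z (61 + 55 = 116) plus the double crossovers (19).
RF(co–r) = (116 + 19) / 951 = 135/951 = 0.1420 → 14.2 m.u.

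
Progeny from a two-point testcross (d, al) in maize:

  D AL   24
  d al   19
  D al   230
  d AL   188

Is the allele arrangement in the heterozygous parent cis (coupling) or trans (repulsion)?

trans

The two most frequent classes are D al (230) and d AL (188); these are the parental (non-recombinant) types.
So the F1 carried D al on one chromosome and d AL on the other — the recessive alleles are on opposite chromosomes (trans / repulsion).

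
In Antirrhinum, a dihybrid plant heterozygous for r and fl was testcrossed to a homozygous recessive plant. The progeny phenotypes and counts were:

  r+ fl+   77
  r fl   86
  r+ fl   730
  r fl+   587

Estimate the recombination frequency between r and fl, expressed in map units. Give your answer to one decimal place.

11.0 map units

The two most frequent classes, r+ fl (730) and r fl+ (587), are the parental types, so the F1 was r+ fl / r fl+.
The recombinant classes are r+ fl+ and r fl: 77 + 86 = 163.
Recombination frequency = 163/1480 = 0.1101 ≈ 11.0%, i.e. 11.0 map units.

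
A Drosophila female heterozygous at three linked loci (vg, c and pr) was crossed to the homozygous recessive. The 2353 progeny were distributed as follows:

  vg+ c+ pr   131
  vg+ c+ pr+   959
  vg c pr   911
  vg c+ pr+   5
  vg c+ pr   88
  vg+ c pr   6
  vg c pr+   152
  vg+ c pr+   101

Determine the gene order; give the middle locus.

The two most frequent reciprocal classes, vg c pr and vg+ c+ pr+, are the parental types, so the F1 was vg c pr / vg+ c+ pr+.
The two rarest classes, vg+ c pr and vg c+ pr+, are the double crossovers. Comparing them with the parentals, only the vg allele has switched, so vg is the middle locus and the order is c – vg – pr.

vg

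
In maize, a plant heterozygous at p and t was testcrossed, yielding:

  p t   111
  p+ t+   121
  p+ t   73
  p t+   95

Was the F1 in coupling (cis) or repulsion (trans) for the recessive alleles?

cis

The two most frequent classes are p+ t+ (121) and p t (111); these are the parental (non-recombinant) types.
So the F1 carried p+ t+ on one chromosome and p t on the other — the recessive alleles are on the same chromosome (cis / coupling).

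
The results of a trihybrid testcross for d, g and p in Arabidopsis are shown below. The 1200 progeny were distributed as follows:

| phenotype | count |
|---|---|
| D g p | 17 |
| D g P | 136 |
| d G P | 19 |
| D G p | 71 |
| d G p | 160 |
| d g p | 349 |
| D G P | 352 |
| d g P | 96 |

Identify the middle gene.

The two most frequent reciprocal classes, D G P and d g p, are the parental types, so the F1 was D G P / d g p.
The two rarest classes, d G P and D g p, are the double crossovers. Comparing them with the parentals, only the d allele has switched, so d is the middle locus and the order is g – d – p.

d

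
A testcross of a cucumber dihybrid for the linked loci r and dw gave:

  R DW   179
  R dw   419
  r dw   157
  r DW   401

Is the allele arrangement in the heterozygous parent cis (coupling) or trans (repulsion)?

The two most frequent classes are R dw (419) and r DW (401); these are the parental (non-recombinant) types.
So the F1 carried R dw on one chromosome and r DW on the other — the recessive alleles are on opposite chromosomes (trans / repulsion).

trans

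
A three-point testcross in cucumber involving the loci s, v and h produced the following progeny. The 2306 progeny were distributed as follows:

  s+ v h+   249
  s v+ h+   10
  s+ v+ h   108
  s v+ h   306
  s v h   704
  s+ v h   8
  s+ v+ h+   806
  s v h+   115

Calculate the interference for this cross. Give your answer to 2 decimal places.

The two most frequent reciprocal classes, s v h and s+ v+ h+, are the parental types, so the F1 was s v h / s+ v+ h+.
The two rarest classes, s+ v h and s v+ h+, are the double crossovers. Comparing them with the parentals, only the s allele has switched, so s is the middle locus and the order is h – s – v.
h–s: (223 + 18)/2306 = 0.1045; s–v: (555 + 18)/2306 = 0.2485.
Expected DCO frequency = 0.1045 × 0.2485 ≈ 0.02597; observed = 18/2306 ≈ 0.00781.
Coefficient of coincidence = 0.00781/0.02597 ≈ 0.30; interference = 1 − 0.30 = 0.70.

0.70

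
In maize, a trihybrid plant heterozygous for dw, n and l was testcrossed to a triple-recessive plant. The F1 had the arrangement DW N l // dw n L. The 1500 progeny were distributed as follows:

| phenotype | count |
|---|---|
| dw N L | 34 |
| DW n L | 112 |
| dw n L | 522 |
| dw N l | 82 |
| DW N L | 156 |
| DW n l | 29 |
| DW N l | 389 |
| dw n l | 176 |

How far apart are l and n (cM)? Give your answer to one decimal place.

26.3 cM

The two rarest classes, DW n l and dw N L, are the double crossovers. Comparing them with the parentals, only the n allele has switched, so n is the middle locus and the order is dw – n – l.
Crossovers in the n–l interval produce the single-crossover classes DW N L and dw n l (156 + 176 = 332) plus the double crossovers (63).
RF(n–l) = (332 + 63) / 1500 = 395/1500 = 0.2633 → 26.3 cM.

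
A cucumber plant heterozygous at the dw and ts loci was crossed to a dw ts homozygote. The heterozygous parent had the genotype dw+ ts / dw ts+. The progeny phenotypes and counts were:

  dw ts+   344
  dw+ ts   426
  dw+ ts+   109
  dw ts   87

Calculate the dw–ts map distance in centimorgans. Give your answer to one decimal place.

The recombinant classes are dw+ ts+ and dw ts: 109 + 87 = 196.
Recombination frequency = 196/966 = 0.2029 ≈ 20.3%, i.e. 20.3 centimorgans.

20.3 centimorgans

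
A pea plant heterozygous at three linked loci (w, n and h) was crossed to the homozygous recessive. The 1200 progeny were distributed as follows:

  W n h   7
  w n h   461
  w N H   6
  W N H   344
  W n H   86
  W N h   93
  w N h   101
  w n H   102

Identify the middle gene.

The two most frequent reciprocal classes, W N H and w n h, are the parental types, so the F1 was W N H / w n h.
The two rarest classes, w N H and W n h, are the double crossovers. Comparing them with the parentals, only the w allele has switched, so w is the middle locus and the order is h – w – n.

w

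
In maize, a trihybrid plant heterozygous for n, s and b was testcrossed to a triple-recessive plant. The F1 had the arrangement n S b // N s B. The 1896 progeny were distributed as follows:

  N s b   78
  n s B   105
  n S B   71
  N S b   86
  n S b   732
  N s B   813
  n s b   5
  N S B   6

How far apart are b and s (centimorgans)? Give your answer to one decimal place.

The two rarest classes, n s b and N S B, are the double crossovers. Comparing them with the parentals, only the s allele has switched, so s is the middle locus and the order is n – s – b.
Crossovers in the s–b interval produce the single-crossover classes n S B and N s b (71 + 78 = 149) plus the double crossovers (11).
RF(s–b) = (149 + 11) / 1896 = 160/1896 = 0.0844 → 8.4 centimorgans.

8.4 centimorgans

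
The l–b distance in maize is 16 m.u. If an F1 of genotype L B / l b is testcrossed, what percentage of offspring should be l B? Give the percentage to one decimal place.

A map distance of 16 m.u. corresponds to a recombination frequency of 0.160.
The F1 is L B / l b, so l B is a recombinant gamete class with expected frequency r/2 = 0.160/2 = 0.0800.
That is 0.0800 = 8.0% of the progeny.

8.0%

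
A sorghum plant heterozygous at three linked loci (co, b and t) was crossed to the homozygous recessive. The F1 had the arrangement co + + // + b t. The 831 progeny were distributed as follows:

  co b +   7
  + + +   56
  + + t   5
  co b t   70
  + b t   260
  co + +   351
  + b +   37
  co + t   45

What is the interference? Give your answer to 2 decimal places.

0.23

The two rarest classes, co b + and + + t, are the double crossovers. Comparing them with the parentals, only the b allele has switched, so b is the middle locus and the order is co – b – t.
co–b: (126 + 12)/831 = 0.1661; b–t: (82 + 12)/831 = 0.1131.
Expected DCO frequency = 0.1661 × 0.1131 ≈ 0.01879; observed = 12/831 ≈ 0.01444.
Coefficient of coincidence = 0.01444/0.01879 ≈ 0.77; interference = 1 − 0.77 = 0.23.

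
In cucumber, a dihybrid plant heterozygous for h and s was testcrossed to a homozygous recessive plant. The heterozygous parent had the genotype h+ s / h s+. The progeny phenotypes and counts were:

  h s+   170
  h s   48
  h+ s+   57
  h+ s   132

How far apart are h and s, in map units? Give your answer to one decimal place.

The recombinant classes are h+ s+ and h s: 57 + 48 = 105.
Recombination frequency = 105/407 = 0.2580 ≈ 25.8%, i.e. 25.8 map units.

25.8 map units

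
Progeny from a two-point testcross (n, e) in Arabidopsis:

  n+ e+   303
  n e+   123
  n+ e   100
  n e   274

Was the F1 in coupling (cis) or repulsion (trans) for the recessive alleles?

cis

The two most frequent classes are n+ e+ (303) and n e (274); these are the parental (non-recombinant) types.
So the F1 carried n+ e+ on one chromosome and n e on the other — the recessive alleles are on the same chromosome (cis / coupling).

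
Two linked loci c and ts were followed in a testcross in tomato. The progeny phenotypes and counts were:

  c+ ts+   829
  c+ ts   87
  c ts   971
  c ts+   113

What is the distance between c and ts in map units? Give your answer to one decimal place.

10.0 map units

The two most frequent classes, c+ ts+ (829) and c ts (971), are the parental types, so the F1 was c+ ts+ / c ts.
The recombinant classes are c+ ts and c ts+: 87 + 113 = 200.
Recombination frequency = 200/2000 = 0.1000 ≈ 10.0%, i.e. 10.0 map units.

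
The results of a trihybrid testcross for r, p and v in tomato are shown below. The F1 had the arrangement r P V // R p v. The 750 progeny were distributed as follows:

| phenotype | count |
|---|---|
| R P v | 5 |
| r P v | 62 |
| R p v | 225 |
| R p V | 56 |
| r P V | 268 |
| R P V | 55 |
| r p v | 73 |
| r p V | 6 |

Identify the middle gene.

p

The two rarest classes, r p V and R P v, are the double crossovers. Comparing them with the parentals, only the p allele has switched, so p is the middle locus and the order is v – p – r.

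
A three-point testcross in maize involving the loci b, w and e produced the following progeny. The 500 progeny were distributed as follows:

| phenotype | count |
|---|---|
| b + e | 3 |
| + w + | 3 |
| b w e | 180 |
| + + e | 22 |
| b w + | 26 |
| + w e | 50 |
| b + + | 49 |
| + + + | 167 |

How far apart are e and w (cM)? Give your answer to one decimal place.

10.8 cM

The two most frequent reciprocal classes, b w e and + + +, are the parental types, so the F1 was b w e / + + +.
The two rarest classes, b + e and + w +, are the double crossovers. Comparing them with the parentals, only the w allele has switched, so w is the middle locus and the order is e – w – b.
Crossovers in the e–w interval produce the single-crossover classes b w + and + + e (26 + 22 = 48) plus the double crossovers (6).
RF(e–w) = (48 + 6) / 500 = 54/500 = 0.1080 → 10.8 cM.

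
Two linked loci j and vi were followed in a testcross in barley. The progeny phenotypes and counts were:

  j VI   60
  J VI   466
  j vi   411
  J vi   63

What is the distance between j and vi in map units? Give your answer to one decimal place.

The two most frequent classes, J VI (466) and j vi (411), are the parental types, so the F1 was J VI / j vi.
The recombinant classes are J vi and j VI: 63 + 60 = 123.
Recombination frequency = 123/1000 = 0.1230 ≈ 12.3%, i.e. 12.3 map units.

12.3 map units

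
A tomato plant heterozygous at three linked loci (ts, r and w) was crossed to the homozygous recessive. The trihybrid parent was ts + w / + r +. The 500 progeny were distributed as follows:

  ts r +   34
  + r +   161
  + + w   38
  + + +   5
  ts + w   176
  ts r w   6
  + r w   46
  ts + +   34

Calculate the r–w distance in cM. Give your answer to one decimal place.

The two rarest classes, ts r w and + + +, are the double crossovers. Comparing them with the parentals, only the r allele has switched, so r is the middle locus and the order is w – r – ts.
Crossovers in the w–r interval produce the single-crossover classes ts + + and + r w (34 + 46 = 80) plus the double crossovers (11).
RF(w–r) = (80 + 11) / 500 = 91/500 = 0.1820 → 18.2 cM.

18.2 cM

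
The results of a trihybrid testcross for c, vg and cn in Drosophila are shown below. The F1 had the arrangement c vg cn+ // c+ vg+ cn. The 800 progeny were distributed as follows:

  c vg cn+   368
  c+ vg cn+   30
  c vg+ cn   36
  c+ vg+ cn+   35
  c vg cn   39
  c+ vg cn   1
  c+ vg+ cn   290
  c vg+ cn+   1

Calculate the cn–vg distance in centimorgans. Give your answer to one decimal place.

9.5 centimorgans

The two rarest classes, c vg+ cn+ and c+ vg cn, are the double crossovers. Comparing them with the parentals, only the vg allele has switched, so vg is the middle locus and the order is cn – vg – c.
Crossovers in the cn–vg interval produce the single-crossover classes c vg cn and c+ vg+ cn+ (39 + 35 = 74) plus the double crossovers (2).
RF(cn–vg) = (74 + 2) / 800 = 76/800 = 0.0950 → 9.5 centimorgans.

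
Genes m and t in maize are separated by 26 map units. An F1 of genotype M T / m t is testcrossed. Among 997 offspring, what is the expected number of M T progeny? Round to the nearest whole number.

369

A map distance of 26 map units corresponds to a recombination frequency of 0.260.
The F1 is M T / m t, so M T is a parental gamete class with expected frequency (1 − r)/2 = 0.740/2 = 0.3700.
Expected number = 0.3700 × 997 = 368.89 ≈ 369.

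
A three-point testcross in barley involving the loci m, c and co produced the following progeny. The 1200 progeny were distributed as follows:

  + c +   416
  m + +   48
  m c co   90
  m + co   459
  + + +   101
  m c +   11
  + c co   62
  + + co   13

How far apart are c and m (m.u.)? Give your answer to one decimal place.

The two most frequent reciprocal classes, + c + and m + co, are the parental types, so the F1 was + c + / m + co.
The two rarest classes, m c + and + + co, are the double crossovers. Comparing them with the parentals, only the m allele has switched, so m is the middle locus and the order is c – m – co.
Crossovers in the c–m interval produce the single-crossover classes + + + and m c co (101 + 90 = 191) plus the double crossovers (24).
RF(c–m) = (191 + 24) / 1200 = 215/1200 = 0.1792 → 17.9 m.u.

17.9 m.u.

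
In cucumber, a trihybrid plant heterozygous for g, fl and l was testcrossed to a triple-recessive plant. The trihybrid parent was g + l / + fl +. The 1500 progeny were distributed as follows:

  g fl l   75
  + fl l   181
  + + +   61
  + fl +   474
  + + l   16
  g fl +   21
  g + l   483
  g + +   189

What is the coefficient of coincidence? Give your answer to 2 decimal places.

The two rarest classes, + + l and g fl +, are the double crossovers. Comparing them with the parentals, only the g allele has switched, so g is the middle locus and the order is l – g – fl.
l–g: (370 + 37)/1500 = 0.2713; g–fl: (136 + 37)/1500 = 0.1153.
Expected DCO frequency = 0.2713 × 0.1153 ≈ 0.03128; observed = 37/1500 ≈ 0.02467.
Coefficient of coincidence = 0.02467/0.03128 ≈ 0.79.

0.79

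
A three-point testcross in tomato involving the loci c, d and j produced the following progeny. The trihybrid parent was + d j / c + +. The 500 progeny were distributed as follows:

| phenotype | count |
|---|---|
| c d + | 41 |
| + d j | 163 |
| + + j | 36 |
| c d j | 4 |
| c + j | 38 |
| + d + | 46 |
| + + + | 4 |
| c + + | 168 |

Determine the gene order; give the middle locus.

c

The two rarest classes, c d j and + + +, are the double crossovers. Comparing them with the parentals, only the c allele has switched, so c is the middle locus and the order is j – c – d.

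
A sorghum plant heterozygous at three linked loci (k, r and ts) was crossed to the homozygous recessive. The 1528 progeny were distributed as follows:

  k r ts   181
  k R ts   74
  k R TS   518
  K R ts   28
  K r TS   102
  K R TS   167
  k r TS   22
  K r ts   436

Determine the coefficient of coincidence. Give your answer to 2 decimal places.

0.85

The two most frequent reciprocal classes, K r ts and k R TS, are the parental types, so the F1 was K r ts / k R TS.
The two rarest classes, K R ts and k r TS, are the double crossovers. Comparing them with the parentals, only the r allele has switched, so r is the middle locus and the order is ts – r – k.
ts–r: (176 + 50)/1528 = 0.1479; r–k: (348 + 50)/1528 = 0.2605.
Expected DCO frequency = 0.1479 × 0.2605 ≈ 0.03853; observed = 50/1528 ≈ 0.03272.
Coefficient of coincidence = 0.03272/0.03853 ≈ 0.85.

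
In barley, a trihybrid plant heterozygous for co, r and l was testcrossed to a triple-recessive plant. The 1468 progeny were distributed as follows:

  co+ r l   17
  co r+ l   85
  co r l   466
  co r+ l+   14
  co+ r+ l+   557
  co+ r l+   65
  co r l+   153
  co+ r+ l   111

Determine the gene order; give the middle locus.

The two most frequent reciprocal classes, co+ r+ l+ and co r l, are the parental types, so the F1 was co+ r+ l+ / co r l.
The two rarest classes, co r+ l+ and co+ r l, are the double crossovers. Comparing them with the parentals, only the co allele has switched, so co is the middle locus and the order is r – co – l.

co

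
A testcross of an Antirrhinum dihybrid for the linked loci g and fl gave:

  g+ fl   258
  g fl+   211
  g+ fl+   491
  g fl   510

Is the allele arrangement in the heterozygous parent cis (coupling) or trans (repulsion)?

The two most frequent classes are g+ fl+ (491) and g fl (510); these are the parental (non-recombinant) types.
So the F1 carried g+ fl+ on one chromosome and g fl on the other — the recessive alleles are on the same chromosome (cis / coupling).

cis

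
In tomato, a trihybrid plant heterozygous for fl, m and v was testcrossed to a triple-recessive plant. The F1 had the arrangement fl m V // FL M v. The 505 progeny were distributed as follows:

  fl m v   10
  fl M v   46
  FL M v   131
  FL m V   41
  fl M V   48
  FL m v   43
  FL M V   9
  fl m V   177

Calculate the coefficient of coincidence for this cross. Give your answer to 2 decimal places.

0.82

The two rarest classes, fl m v and FL M V, are the double crossovers. Comparing them with the parentals, only the v allele has switched, so v is the middle locus and the order is fl – v – m.
fl–v: (87 + 19)/505 = 0.2099; v–m: (91 + 19)/505 = 0.2178.
Expected DCO frequency = 0.2099 × 0.2178 ≈ 0.04572; observed = 19/505 ≈ 0.03762.
Coefficient of coincidence = 0.03762/0.04572 ≈ 0.82.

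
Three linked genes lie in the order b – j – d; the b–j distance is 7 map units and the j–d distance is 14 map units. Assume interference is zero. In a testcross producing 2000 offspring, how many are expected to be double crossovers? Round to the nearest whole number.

Map distances give recombination frequencies of 0.070 and 0.140 for the two intervals.
With no interference, expected double-crossover frequency = 0.070 × 0.140 = 0.00980.
Expected number = 0.00980 × 2000 = 19.60 ≈ 20.

20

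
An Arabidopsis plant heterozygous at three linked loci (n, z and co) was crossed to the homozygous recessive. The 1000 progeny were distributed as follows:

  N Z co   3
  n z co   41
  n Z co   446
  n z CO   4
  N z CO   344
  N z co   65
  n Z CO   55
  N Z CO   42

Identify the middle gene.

The two most frequent reciprocal classes, N z CO and n Z co, are the parental types, so the F1 was N z CO / n Z co.
The two rarest classes, n z CO and N Z co, are the double crossovers. Comparing them with the parentals, only the n allele has switched, so n is the middle locus and the order is co – n – z.

n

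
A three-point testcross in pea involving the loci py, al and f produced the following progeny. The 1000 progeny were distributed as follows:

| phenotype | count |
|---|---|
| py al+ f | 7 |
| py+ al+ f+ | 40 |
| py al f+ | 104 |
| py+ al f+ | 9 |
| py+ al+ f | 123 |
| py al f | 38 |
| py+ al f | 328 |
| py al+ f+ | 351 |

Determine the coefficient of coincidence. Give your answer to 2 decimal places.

The two most frequent reciprocal classes, py+ al f and py al+ f+, are the parental types, so the F1 was py+ al f / py al+ f+.
The two rarest classes, py+ al f+ and py al+ f, are the double crossovers. Comparing them with the parentals, only the f allele has switched, so f is the middle locus and the order is al – f – py.
al–f: (227 + 16)/1000 = 0.2430; f–py: (78 + 16)/1000 = 0.0940.
Expected DCO frequency = 0.2430 × 0.0940 ≈ 0.02284; observed = 16/1000 ≈ 0.01600.
Coefficient of coincidence = 0.01600/0.02284 ≈ 0.70.

0.70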